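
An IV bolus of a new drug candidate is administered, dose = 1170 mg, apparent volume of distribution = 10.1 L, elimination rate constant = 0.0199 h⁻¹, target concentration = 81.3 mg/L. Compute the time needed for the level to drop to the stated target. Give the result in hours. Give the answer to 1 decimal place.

17.8 h

C₀ = Dose / Vd = 1170 / 10.1 = 115.8 mg/L
t = ln(C₀ / C) / k = ln(115.8 / 81.3) / 0.01990
  = ln(1.424) / 0.01990 = 0.3535 / 0.01990 = 17.76 h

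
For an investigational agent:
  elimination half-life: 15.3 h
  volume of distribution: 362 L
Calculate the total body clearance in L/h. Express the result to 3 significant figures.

16.4 L/h

k = ln2 / t½ = 0.693147 / 15.3 = 0.04530 h⁻¹
CL = k × Vd = 0.04530 × 362 = 16.40 L/h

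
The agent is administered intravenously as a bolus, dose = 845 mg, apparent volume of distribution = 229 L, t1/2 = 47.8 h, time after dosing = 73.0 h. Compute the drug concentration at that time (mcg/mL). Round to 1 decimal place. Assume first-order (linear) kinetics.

C₀ = Dose / Vd = 845.0 / 229 = 3.690 mg/L
k = ln2 / t½ = 0.693147 / 47.8 = 0.01450 h⁻¹
C = C₀ · e^(−k·t) = 3.690 × e^(−0.01450 × 73.0)
  = 3.690 × 0.3470 = 1.280 mg/L
(1.280 mg/L = 1.280 mcg/mL)

1.3 mcg/mL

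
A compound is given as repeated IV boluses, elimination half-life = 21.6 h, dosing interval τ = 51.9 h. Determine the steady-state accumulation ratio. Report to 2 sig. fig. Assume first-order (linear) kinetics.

1.2

k = ln2 / t½ = 0.693147 / 21.6 = 0.03209 h⁻¹
e^(−kτ) = e^(−0.03209 × 51.9) = 0.1891
Accumulation ratio R = 1 / (1 − e^(−kτ)) = 1 / (1 − 0.1891) = 1.233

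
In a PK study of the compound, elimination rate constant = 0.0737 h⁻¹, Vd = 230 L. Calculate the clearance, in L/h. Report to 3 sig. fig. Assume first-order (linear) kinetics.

17.0 L/h

CL = k × Vd = 0.0737 × 230 = 16.95 L/h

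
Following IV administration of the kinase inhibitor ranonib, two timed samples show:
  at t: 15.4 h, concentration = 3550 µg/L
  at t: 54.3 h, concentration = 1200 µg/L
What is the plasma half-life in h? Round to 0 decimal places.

k = ln(C₁/C₂) / (t₂ − t₁) = ln(3550/1200) / (54.3 − 15.4)
  = 1.085 / 38.90 = 0.02789 h⁻¹
t½ = ln2 / k = 0.693147 / 0.02789 = 24.85 h

25 h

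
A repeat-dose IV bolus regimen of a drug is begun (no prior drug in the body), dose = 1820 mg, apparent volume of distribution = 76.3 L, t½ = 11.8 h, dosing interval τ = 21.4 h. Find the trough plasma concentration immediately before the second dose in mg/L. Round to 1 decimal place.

6.8 mg/L

C₀ per dose = Dose / Vd = 1820 / 76.3 = 23.85 mg/L
k = ln2 / t½ = 0.693147 / 11.8 = 0.05874 h⁻¹
Fraction remaining after one interval: r = e^(−kτ) = e^(−0.05874 × 21.4) = 0.2845
Before dose 2, 1 dose has been given (aged 1τ).
C_trough = C₀ × r = 23.85 × 0.2845 = 6.785 mg/L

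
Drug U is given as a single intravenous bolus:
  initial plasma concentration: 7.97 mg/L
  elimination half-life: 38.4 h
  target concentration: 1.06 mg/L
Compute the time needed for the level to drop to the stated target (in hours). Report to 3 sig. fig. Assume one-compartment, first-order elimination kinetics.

k = ln2 / t½ = 0.693147 / 38.4 = 0.01805 h⁻¹
t = ln(C₀ / C) / k = ln(7.970 / 1.06) / 0.01805
  = ln(7.519) / 0.01805 = 2.017 / 0.01805 = 111.7 h

112 h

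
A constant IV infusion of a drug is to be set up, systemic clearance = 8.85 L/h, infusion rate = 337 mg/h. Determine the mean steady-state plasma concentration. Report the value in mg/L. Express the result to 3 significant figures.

At steady state Css = R₀ / CL = 337 / 8.850 = 38.08 mg/L

38.1 mg/L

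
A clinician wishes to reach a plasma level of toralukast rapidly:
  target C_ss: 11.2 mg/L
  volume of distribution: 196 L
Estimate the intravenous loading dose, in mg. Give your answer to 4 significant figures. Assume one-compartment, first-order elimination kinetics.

2195 mg

LD = Css × Vd = 11.2 × 196 = 2195 mg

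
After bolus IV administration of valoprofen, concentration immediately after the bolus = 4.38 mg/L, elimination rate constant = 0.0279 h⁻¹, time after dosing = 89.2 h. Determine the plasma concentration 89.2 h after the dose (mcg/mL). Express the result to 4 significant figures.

0.3636 mcg/mL

C = C₀ · e^(−k·t) = 4.380 × e^(−0.02790 × 89.2)
  = 4.380 × 0.08302 = 0.3636 mg/L
(0.3636 mg/L = 0.3636 mcg/mL)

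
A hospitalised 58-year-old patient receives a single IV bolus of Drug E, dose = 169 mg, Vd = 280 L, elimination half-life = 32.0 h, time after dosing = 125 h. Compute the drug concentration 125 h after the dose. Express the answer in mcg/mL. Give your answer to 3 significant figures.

0.0403 mcg/mL

C₀ = Dose / Vd = 169.0 / 280 = 0.6036 mg/L
k = ln2 / t½ = 0.693147 / 32.0 = 0.02166 h⁻¹
C = C₀ · e^(−k·t) = 0.6036 × e^(−0.02166 × 125)
  = 0.6036 × 0.06670 = 0.04026 mg/L
(0.04026 mg/L = 0.04026 mcg/mL)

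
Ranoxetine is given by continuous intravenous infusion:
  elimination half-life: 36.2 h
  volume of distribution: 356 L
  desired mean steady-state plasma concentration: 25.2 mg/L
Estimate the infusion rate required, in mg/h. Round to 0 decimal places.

k = ln2 / t½ = 0.693147 / 36.2 = 0.01915 h⁻¹
CL = k × Vd = 0.01915 × 356 = 6.817 L/h
At steady state, infusion rate R₀ = Css × CL = 25.2 × 6.817 = 171.8 mg/h

172 mg/h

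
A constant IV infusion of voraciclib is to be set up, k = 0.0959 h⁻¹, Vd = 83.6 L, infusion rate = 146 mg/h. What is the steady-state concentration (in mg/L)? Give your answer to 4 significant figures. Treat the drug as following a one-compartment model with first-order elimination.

CL = k × Vd = 0.09590 × 83.6 = 8.017 L/h
At steady state Css = R₀ / CL = 146 / 8.017 = 18.21 mg/L

18.21 mg/L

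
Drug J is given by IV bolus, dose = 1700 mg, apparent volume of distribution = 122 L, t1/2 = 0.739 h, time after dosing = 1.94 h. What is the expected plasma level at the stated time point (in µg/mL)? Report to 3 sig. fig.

2.26 µg/mL

C₀ = Dose / Vd = 1700 / 122 = 13.93 mg/L
k = ln2 / t½ = 0.693147 / 0.739 = 0.9380 h⁻¹
C = C₀ · e^(−k·t) = 13.93 × e^(−0.9380 × 1.94)
  = 13.93 × 0.1621 = 2.258 mg/L
(2.258 mg/L = 2.258 µg/mL)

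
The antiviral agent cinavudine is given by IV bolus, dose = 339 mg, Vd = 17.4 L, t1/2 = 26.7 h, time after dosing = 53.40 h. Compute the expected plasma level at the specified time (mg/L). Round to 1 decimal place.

4.9 mg/L

C₀ = Dose / Vd = 339.0 / 17.4 = 19.48 mg/L
k = ln2 / t½ = 0.693147 / 26.7 = 0.02596 h⁻¹
t / t½ = 53.40 / 26.7 = 2 half-lives
C = C₀ × (1/2)^2 = 19.48 × 0.2500 = 4.870 mg/L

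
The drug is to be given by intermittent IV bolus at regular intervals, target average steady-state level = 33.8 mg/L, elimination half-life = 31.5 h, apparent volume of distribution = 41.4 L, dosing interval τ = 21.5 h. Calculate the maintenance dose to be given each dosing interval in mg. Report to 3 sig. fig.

k = ln2 / t½ = 0.693147 / 31.5 = 0.02200 h⁻¹
CL = k × Vd = 0.02200 × 41.4 = 0.9108 L/h
At steady state, Dose/τ = Css × CL.
Dose = Css × CL × τ = 33.8 × 0.9108 × 21.5 = 661.9 mg

662 mg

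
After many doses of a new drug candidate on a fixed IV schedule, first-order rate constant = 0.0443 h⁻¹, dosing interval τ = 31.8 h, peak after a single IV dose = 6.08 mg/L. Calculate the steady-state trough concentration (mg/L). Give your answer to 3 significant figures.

1.97 mg/L

e^(−kτ) = e^(−0.04430 × 31.8) = 0.2445
Accumulation ratio R = 1 / (1 − e^(−kτ)) = 1 / (1 − 0.2445) = 1.324
Steady-state trough = C₀ × R × e^(−kτ) = 6.08 × 1.324 × 0.2445 = 1.968 mg/L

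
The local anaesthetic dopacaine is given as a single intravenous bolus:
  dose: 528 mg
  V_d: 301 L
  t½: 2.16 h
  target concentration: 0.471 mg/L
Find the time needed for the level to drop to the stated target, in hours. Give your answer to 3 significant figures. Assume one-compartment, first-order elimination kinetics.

4.10 h

C₀ = Dose / Vd = 528.0 / 301 = 1.754 mg/L
k = ln2 / t½ = 0.693147 / 2.16 = 0.3209 h⁻¹
t = ln(C₀ / C) / k = ln(1.754 / 0.471) / 0.3209
  = ln(3.724) / 0.3209 = 1.315 / 0.3209 = 4.098 h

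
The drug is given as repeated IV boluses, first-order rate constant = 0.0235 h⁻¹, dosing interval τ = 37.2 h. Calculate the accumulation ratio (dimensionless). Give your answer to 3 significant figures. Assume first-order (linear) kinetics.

1.72

e^(−kτ) = e^(−0.02350 × 37.2) = 0.4172
Accumulation ratio R = 1 / (1 − e^(−kτ)) = 1 / (1 − 0.4172) = 1.716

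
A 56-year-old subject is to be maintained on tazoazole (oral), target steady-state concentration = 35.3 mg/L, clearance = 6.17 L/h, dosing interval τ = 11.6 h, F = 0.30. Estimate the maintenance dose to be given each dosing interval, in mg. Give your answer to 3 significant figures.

8420 mg

At steady state, F × (Dose/τ) = Css × CL.
Dose = Css × CL × τ / F = 35.3 × 6.170 × 11.6 / 0.30 = 8422 mg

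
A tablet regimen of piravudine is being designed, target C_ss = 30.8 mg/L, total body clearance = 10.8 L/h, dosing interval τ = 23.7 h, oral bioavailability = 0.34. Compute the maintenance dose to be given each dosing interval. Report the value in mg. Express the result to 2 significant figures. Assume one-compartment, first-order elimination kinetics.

At steady state, F × (Dose/τ) = Css × CL.
Dose = Css × CL × τ / F = 30.8 × 10.80 × 23.7 / 0.34 = 23190 mg

23000 mg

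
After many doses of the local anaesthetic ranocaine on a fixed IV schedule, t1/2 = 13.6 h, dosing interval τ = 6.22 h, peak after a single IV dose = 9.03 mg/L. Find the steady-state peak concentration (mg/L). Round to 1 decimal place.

k = ln2 / t½ = 0.693147 / 13.6 = 0.05097 h⁻¹
e^(−kτ) = e^(−0.05097 × 6.22) = 0.7283
Accumulation ratio R = 1 / (1 − e^(−kτ)) = 1 / (1 − 0.7283) = 3.681
Steady-state peak = C₀ × R = 9.03 × 3.681 = 33.24 mg/L

33.2 mg/L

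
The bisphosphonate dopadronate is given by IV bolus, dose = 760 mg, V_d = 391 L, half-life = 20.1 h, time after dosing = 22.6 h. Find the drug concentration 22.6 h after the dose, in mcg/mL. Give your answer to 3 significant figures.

0.892 mcg/mL

C₀ = Dose / Vd = 760.0 / 391 = 1.944 mg/L
k = ln2 / t½ = 0.693147 / 20.1 = 0.03448 h⁻¹
C = C₀ · e^(−k·t) = 1.944 × e^(−0.03448 × 22.6)
  = 1.944 × 0.4588 = 0.8919 mg/L
(0.8919 mg/L = 0.8919 mcg/mL)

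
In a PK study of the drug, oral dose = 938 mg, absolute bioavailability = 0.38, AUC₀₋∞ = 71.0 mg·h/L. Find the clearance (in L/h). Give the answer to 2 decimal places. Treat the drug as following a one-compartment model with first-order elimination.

CL = F·Dose / AUC = 0.38 × 938 / 71.0 = 5.020 L/h

5.02 L/h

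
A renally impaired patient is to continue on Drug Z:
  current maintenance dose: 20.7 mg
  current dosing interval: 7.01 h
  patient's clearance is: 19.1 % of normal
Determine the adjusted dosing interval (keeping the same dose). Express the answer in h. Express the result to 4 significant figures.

36.70 h

To keep the same average steady-state level, dosing rate must scale with clearance.
CL ratio = 19.1 / 100 = 0.1910
New interval (same dose) = 7.01 / 0.1910 = 36.70 h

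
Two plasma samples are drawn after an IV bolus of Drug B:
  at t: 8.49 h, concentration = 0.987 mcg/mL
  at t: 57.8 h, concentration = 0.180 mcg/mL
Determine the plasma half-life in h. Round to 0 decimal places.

20 h

k = ln(C₁/C₂) / (t₂ − t₁) = ln(0.987/0.180) / (57.8 − 8.49)
  = 1.702 / 49.31 = 0.03452 h⁻¹
t½ = ln2 / k = 0.693147 / 0.03452 = 20.08 h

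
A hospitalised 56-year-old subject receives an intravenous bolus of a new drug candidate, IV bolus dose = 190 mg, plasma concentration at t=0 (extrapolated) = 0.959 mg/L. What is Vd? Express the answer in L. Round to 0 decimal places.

198 L

Vd = Dose / C₀ = 190.0 / 0.959 = 198.1 L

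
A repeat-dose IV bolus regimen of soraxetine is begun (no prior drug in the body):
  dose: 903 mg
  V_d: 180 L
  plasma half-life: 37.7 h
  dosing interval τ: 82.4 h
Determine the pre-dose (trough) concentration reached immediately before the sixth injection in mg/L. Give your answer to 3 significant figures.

C₀ per dose = Dose / Vd = 903 / 180 = 5.017 mg/L
k = ln2 / t½ = 0.693147 / 37.7 = 0.01839 h⁻¹
Fraction remaining after one interval: r = e^(−kτ) = e^(−0.01839 × 82.4) = 0.2197
Before dose 6, 5 doses have been given (aged 1τ, 2τ, 3τ, 4τ, 5τ).
C_trough = C₀ × (r + r² + … + r^5) = C₀ × r(1−r^5)/(1−r)
        = 5.017 × 0.2197 × (1 − 0.0005119) / (1 − 0.2197) = 1.412 mg/L

1.41 mg/L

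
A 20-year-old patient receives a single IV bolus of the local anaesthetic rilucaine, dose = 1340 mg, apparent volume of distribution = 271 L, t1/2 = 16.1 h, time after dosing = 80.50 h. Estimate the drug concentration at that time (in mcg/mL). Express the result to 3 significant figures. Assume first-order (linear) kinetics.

C₀ = Dose / Vd = 1340 / 271 = 4.945 mg/L
k = ln2 / t½ = 0.693147 / 16.1 = 0.04305 h⁻¹
t / t½ = 80.50 / 16.1 = 5 half-lives
C = C₀ × (1/2)^5 = 4.945 × 0.03125 = 0.1545 mg/L
(0.1545 mg/L = 0.1545 mcg/mL)

0.155 mcg/mL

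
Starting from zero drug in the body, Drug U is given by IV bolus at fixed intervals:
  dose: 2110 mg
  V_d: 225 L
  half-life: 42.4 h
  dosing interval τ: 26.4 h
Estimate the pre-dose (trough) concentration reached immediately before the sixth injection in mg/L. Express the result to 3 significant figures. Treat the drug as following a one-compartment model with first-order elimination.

15.4 mg/L

C₀ per dose = Dose / Vd = 2110 / 225 = 9.378 mg/L
k = ln2 / t½ = 0.693147 / 42.4 = 0.01635 h⁻¹
Fraction remaining after one interval: r = e^(−kτ) = e^(−0.01635 × 26.4) = 0.6494
Before dose 6, 5 doses have been given (aged 1τ, 2τ, 3τ, 4τ, 5τ).
C_trough = C₀ × (r + r² + … + r^5) = C₀ × r(1−r^5)/(1−r)
        = 9.378 × 0.6494 × (1 − 0.1155) / (1 − 0.6494) = 15.36 mg/L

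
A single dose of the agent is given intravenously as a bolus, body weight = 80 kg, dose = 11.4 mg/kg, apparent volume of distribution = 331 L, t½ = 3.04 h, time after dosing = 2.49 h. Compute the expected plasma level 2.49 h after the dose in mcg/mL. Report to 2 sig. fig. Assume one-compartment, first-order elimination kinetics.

1.6 mcg/mL

Total dose = 11.4 × 80 = 912.0 mg
C₀ = Dose / Vd = 912.0 / 331 = 2.755 mg/L
k = ln2 / t½ = 0.693147 / 3.04 = 0.2280 h⁻¹
C = C₀ · e^(−k·t) = 2.755 × e^(−0.2280 × 2.49)
  = 2.755 × 0.5668 = 1.562 mg/L
(1.562 mg/L = 1.562 mcg/mL)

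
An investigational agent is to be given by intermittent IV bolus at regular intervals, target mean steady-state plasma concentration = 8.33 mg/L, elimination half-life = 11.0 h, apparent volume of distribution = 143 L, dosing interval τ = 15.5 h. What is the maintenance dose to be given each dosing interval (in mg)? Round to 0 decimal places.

1163 mg

k = ln2 / t½ = 0.693147 / 11.0 = 0.06301 h⁻¹
CL = k × Vd = 0.06301 × 143 = 9.010 L/h
At steady state, Dose/τ = Css × CL.
Dose = Css × CL × τ = 8.33 × 9.010 × 15.5 = 1163 mg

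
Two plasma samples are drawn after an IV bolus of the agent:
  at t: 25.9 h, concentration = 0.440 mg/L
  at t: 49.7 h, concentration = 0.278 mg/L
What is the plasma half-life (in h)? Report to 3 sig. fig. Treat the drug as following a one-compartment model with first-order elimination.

35.9 h

k = ln(C₁/C₂) / (t₂ − t₁) = ln(0.440/0.278) / (49.7 − 25.9)
  = 0.4592 / 23.80 = 0.01929 h⁻¹
t½ = ln2 / k = 0.693147 / 0.01929 = 35.93 h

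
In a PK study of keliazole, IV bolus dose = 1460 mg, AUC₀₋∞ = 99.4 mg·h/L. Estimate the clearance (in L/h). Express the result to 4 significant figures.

14.69 L/h

CL = Dose / AUC = 1460 / 99.4 = 14.69 L/h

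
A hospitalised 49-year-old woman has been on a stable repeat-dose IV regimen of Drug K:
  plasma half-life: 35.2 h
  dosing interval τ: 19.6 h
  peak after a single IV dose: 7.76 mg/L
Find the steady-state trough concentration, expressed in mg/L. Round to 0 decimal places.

k = ln2 / t½ = 0.693147 / 35.2 = 0.01969 h⁻¹
e^(−kτ) = e^(−0.01969 × 19.6) = 0.6798
Accumulation ratio R = 1 / (1 − e^(−kτ)) = 1 / (1 − 0.6798) = 3.123
Steady-state trough = C₀ × R × e^(−kτ) = 7.76 × 3.123 × 0.6798 = 16.47 mg/L

16 mg/L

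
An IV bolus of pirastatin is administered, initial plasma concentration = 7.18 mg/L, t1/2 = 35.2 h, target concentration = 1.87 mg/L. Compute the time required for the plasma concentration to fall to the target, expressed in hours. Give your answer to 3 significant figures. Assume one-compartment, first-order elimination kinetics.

k = ln2 / t½ = 0.693147 / 35.2 = 0.01969 h⁻¹
t = ln(C₀ / C) / k = ln(7.180 / 1.87) / 0.01969
  = ln(3.840) / 0.01969 = 1.345 / 0.01969 = 68.31 h

68.3 h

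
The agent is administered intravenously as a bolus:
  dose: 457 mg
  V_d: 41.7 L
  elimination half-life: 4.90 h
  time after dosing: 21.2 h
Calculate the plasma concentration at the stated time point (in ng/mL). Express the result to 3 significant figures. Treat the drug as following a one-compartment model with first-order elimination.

C₀ = Dose / Vd = 457.0 / 41.7 = 10.96 mg/L
k = ln2 / t½ = 0.693147 / 4.90 = 0.1415 h⁻¹
C = C₀ · e^(−k·t) = 10.96 × e^(−0.1415 × 21.2)
  = 10.96 × 0.04980 = 0.5458 mg/L
Convert: 0.5458 mg/L × 1000 = 545.8 ng/mL

546 ng/mL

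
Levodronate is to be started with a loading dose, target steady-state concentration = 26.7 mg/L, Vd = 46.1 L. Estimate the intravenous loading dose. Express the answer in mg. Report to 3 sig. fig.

LD = Css × Vd = 26.7 × 46.1 = 1231 mg

1230 mg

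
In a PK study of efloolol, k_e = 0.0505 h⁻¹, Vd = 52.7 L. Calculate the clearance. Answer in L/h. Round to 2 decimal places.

CL = k × Vd = 0.0505 × 52.7 = 2.661 L/h

2.66 L/h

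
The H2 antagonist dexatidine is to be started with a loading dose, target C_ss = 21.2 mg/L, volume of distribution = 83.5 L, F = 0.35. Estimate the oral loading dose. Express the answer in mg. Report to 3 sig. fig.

LD = Css × Vd / F = 21.2 × 83.5 / 0.35 = 5058 mg

5060 mg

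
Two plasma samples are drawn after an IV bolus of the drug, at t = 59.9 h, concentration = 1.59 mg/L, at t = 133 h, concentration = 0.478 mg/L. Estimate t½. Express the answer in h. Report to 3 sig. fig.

42.2 h

k = ln(C₁/C₂) / (t₂ − t₁) = ln(1.59/0.478) / (133 − 59.9)
  = 1.202 / 73.10 = 0.01644 h⁻¹
t½ = ln2 / k = 0.693147 / 0.01644 = 42.16 h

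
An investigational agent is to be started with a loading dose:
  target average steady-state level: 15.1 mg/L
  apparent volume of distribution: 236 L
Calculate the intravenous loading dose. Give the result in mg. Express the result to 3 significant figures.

LD = Css × Vd = 15.1 × 236 = 3564 mg

3560 mg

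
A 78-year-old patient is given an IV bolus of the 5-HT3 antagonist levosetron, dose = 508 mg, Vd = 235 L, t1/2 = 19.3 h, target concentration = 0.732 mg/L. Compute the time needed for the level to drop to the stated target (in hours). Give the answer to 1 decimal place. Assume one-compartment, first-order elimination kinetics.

C₀ = Dose / Vd = 508.0 / 235 = 2.162 mg/L
k = ln2 / t½ = 0.693147 / 19.3 = 0.03591 h⁻¹
t = ln(C₀ / C) / k = ln(2.162 / 0.732) / 0.03591
  = ln(2.954) / 0.03591 = 1.083 / 0.03591 = 30.16 h

30.2 h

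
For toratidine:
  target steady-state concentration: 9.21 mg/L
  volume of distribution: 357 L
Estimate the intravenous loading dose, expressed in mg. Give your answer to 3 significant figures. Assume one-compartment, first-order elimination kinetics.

3290 mg

LD = Css × Vd = 9.21 × 357 = 3288 mg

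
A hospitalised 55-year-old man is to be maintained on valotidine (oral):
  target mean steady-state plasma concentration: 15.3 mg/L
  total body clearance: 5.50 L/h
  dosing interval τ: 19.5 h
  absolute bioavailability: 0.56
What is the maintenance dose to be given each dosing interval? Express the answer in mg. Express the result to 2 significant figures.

2900 mg

At steady state, F × (Dose/τ) = Css × CL.
Dose = Css × CL × τ / F = 15.3 × 5.500 × 19.5 / 0.56 = 2930 mg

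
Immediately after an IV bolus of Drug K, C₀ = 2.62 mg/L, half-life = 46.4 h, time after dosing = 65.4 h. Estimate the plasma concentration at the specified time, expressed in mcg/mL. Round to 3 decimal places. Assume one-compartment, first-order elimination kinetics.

k = ln2 / t½ = 0.693147 / 46.4 = 0.01494 h⁻¹
C = C₀ · e^(−k·t) = 2.620 × e^(−0.01494 × 65.4)
  = 2.620 × 0.3764 = 0.9862 mg/L
(0.9862 mg/L = 0.9862 mcg/mL)

0.986 mcg/mL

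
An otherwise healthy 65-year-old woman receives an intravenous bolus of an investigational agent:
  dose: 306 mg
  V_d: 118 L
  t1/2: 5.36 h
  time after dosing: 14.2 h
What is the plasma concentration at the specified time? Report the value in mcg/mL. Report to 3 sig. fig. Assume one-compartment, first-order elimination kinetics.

C₀ = Dose / Vd = 306.0 / 118 = 2.593 mg/L
k = ln2 / t½ = 0.693147 / 5.36 = 0.1293 h⁻¹
C = C₀ · e^(−k·t) = 2.593 × e^(−0.1293 × 14.2)
  = 2.593 × 0.1594 = 0.4133 mg/L
(0.4133 mg/L = 0.4133 mcg/mL)

0.413 mcg/mL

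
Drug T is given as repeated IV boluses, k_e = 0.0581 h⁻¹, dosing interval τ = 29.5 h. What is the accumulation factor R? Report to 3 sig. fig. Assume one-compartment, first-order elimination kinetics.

1.22

e^(−kτ) = e^(−0.05810 × 29.5) = 0.1802
Accumulation ratio R = 1 / (1 − e^(−kτ)) = 1 / (1 − 0.1802) = 1.220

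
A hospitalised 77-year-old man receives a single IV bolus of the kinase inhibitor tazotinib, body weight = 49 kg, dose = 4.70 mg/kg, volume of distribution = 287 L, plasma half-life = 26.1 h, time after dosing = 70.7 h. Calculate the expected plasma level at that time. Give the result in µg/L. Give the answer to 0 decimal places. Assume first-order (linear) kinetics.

Total dose = 4.70 × 49 = 230.3 mg
C₀ = Dose / Vd = 230.3 / 287 = 0.8024 mg/L
k = ln2 / t½ = 0.693147 / 26.1 = 0.02656 h⁻¹
C = C₀ · e^(−k·t) = 0.8024 × e^(−0.02656 × 70.7)
  = 0.8024 × 0.1529 = 0.1227 mg/L
Convert: 0.1227 mg/L × 1000 = 122.7 µg/L

123 µg/L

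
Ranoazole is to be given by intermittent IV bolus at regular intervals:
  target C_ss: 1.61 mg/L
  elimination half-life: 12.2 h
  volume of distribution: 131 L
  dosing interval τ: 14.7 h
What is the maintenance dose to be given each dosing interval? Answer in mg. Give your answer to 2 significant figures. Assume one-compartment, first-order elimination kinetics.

180 mg

k = ln2 / t½ = 0.693147 / 12.2 = 0.05682 h⁻¹
CL = k × Vd = 0.05682 × 131 = 7.443 L/h
At steady state, Dose/τ = Css × CL.
Dose = Css × CL × τ = 1.61 × 7.443 × 14.7 = 176.2 mg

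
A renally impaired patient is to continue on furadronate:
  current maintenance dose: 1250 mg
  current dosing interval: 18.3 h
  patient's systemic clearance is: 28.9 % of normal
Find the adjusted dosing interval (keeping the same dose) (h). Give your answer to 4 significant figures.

To keep the same average steady-state level, dosing rate must scale with clearance.
CL ratio = 28.9 / 100 = 0.2890
New interval (same dose) = 18.3 / 0.2890 = 63.32 h

63.32 h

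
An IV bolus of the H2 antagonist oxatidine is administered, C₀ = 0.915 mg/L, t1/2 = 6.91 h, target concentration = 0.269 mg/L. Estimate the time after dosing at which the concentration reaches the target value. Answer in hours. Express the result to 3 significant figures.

k = ln2 / t½ = 0.693147 / 6.91 = 0.1003 h⁻¹
t = ln(C₀ / C) / k = ln(0.9150 / 0.269) / 0.1003
  = ln(3.401) / 0.1003 = 1.224 / 0.1003 = 12.20 h

12.2 h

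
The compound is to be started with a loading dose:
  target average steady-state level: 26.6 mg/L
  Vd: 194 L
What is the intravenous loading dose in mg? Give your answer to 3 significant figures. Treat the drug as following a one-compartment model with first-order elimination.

LD = Css × Vd = 26.6 × 194 = 5160 mg

5160 mg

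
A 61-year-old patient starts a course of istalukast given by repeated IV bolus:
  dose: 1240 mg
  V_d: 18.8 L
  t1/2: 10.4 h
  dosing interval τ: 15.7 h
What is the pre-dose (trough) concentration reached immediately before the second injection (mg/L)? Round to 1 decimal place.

C₀ per dose = Dose / Vd = 1240 / 18.8 = 65.96 mg/L
k = ln2 / t½ = 0.693147 / 10.4 = 0.06665 h⁻¹
Fraction remaining after one interval: r = e^(−kτ) = e^(−0.06665 × 15.7) = 0.3512
Before dose 2, 1 dose has been given (aged 1τ).
C_trough = C₀ × r = 65.96 × 0.3512 = 23.17 mg/L

23.2 mg/L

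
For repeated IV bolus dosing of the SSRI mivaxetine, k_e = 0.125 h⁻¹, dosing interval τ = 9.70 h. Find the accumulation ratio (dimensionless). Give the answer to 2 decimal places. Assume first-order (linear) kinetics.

1.42

e^(−kτ) = e^(−0.1250 × 9.70) = 0.2975
Accumulation ratio R = 1 / (1 − e^(−kτ)) = 1 / (1 − 0.2975) = 1.423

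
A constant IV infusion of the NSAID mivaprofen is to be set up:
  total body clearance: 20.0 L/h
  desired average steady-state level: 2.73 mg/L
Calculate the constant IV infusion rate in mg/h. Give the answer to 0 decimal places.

55 mg/h

At steady state, infusion rate R₀ = Css × CL = 2.73 × 20.00 = 54.60 mg/h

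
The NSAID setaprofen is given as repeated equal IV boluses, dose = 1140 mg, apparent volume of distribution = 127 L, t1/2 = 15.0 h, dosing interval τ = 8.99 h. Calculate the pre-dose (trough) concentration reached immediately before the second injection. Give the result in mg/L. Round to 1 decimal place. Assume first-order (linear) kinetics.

5.9 mg/L

C₀ per dose = Dose / Vd = 1140 / 127 = 8.976 mg/L
k = ln2 / t½ = 0.693147 / 15.0 = 0.04621 h⁻¹
Fraction remaining after one interval: r = e^(−kτ) = e^(−0.04621 × 8.99) = 0.6601
Before dose 2, 1 dose has been given (aged 1τ).
C_trough = C₀ × r = 8.976 × 0.6601 = 5.925 mg/L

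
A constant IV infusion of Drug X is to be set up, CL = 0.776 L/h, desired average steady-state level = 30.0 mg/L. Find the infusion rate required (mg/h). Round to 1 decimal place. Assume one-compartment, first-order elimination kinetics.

23.3 mg/h

At steady state, infusion rate R₀ = Css × CL = 30.0 × 0.7760 = 23.28 mg/h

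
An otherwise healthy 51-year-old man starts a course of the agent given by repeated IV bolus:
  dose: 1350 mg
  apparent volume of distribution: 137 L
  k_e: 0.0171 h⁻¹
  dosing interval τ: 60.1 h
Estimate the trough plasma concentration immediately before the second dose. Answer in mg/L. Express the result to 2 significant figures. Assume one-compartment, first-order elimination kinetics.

C₀ per dose = Dose / Vd = 1350 / 137 = 9.854 mg/L
Fraction remaining after one interval: r = e^(−kτ) = e^(−0.01710 × 60.1) = 0.3578
Before dose 2, 1 dose has been given (aged 1τ).
C_trough = C₀ × r = 9.854 × 0.3578 = 3.526 mg/L

3.5 mg/L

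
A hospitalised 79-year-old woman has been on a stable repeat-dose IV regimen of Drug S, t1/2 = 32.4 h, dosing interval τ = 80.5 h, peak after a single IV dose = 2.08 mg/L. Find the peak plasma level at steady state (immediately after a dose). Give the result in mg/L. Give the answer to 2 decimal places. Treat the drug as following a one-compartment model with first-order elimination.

2.53 mg/L

k = ln2 / t½ = 0.693147 / 32.4 = 0.02139 h⁻¹
e^(−kτ) = e^(−0.02139 × 80.5) = 0.1787
Accumulation ratio R = 1 / (1 − e^(−kτ)) = 1 / (1 − 0.1787) = 1.218
Steady-state peak = C₀ × R = 2.08 × 1.218 = 2.533 mg/L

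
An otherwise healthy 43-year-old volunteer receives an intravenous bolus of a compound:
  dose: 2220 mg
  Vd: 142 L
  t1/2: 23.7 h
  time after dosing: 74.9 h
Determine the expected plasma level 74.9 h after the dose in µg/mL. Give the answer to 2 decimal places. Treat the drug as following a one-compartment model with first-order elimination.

C₀ = Dose / Vd = 2220 / 142 = 15.63 mg/L
k = ln2 / t½ = 0.693147 / 23.7 = 0.02925 h⁻¹
C = C₀ · e^(−k·t) = 15.63 × e^(−0.02925 × 74.9)
  = 15.63 × 0.1118 = 1.747 mg/L
(1.747 mg/L = 1.747 µg/mL)

1.75 µg/mL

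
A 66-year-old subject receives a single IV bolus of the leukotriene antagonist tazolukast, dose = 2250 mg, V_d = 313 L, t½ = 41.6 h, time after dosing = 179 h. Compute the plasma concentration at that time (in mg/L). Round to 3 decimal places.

C₀ = Dose / Vd = 2250 / 313 = 7.188 mg/L
k = ln2 / t½ = 0.693147 / 41.6 = 0.01666 h⁻¹
C = C₀ · e^(−k·t) = 7.188 × e^(−0.01666 × 179)
  = 7.188 × 0.05068 = 0.3643 mg/L

0.364 mg/L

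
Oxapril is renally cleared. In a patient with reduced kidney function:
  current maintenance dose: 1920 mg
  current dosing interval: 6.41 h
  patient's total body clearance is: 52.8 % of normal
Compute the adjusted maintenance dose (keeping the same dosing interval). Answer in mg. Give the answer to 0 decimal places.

To keep the same average steady-state level, dosing rate must scale with clearance.
CL ratio = 52.8 / 100 = 0.5280
New dose (same interval) = 1920 × 0.5280 = 1014 mg

1014 mg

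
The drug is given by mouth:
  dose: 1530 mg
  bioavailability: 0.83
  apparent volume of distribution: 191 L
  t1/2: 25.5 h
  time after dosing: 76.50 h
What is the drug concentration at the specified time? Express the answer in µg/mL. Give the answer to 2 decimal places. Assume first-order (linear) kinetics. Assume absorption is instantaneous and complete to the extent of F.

Amount reaching circulation = F × Dose = 0.83 × 1530 = 1270 mg
C₀ = F·Dose / Vd = 1270 / 191 = 6.649 mg/L
k = ln2 / t½ = 0.693147 / 25.5 = 0.02718 h⁻¹
t / t½ = 76.50 / 25.5 = 3 half-lives
C = C₀ × (1/2)^3 = 6.649 × 0.1250 = 0.8311 mg/L
(0.8311 mg/L = 0.8311 µg/mL)

0.83 µg/mL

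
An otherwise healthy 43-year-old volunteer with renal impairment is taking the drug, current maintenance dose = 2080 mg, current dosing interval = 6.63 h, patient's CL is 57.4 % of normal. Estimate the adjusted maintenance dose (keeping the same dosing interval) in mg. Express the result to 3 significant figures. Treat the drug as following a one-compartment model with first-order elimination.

1190 mg

To keep the same average steady-state level, dosing rate must scale with clearance.
CL ratio = 57.4 / 100 = 0.5740
New dose (same interval) = 2080 × 0.5740 = 1194 mg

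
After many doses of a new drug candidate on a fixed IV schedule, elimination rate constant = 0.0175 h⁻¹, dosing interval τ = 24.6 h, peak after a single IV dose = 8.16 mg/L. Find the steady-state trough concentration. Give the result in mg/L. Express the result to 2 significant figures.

15 mg/L

e^(−kτ) = e^(−0.01750 × 24.6) = 0.6502
Accumulation ratio R = 1 / (1 − e^(−kτ)) = 1 / (1 − 0.6502) = 2.859
Steady-state trough = C₀ × R × e^(−kτ) = 8.16 × 2.859 × 0.6502 = 15.17 mg/L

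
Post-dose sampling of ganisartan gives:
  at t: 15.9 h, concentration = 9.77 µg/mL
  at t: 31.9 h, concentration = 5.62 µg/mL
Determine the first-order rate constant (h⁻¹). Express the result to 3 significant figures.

0.0346 h⁻¹

k = ln(C₁/C₂) / (t₂ − t₁) = ln(9.77/5.62) / (31.9 − 15.9)
  = 0.5530 / 16.00 = 0.03456 h⁻¹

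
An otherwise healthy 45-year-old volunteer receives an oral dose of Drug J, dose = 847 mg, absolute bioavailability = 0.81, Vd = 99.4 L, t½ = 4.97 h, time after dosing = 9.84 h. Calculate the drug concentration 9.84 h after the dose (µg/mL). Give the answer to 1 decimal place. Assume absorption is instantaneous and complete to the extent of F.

1.7 µg/mL

Amount reaching circulation = F × Dose = 0.81 × 847.0 = 686.1 mg
C₀ = F·Dose / Vd = 686.1 / 99.4 = 6.902 mg/L
k = ln2 / t½ = 0.693147 / 4.97 = 0.1395 h⁻¹
C = C₀ · e^(−k·t) = 6.902 × e^(−0.1395 × 9.84)
  = 6.902 × 0.2534 = 1.749 mg/L
(1.749 mg/L = 1.749 µg/mL)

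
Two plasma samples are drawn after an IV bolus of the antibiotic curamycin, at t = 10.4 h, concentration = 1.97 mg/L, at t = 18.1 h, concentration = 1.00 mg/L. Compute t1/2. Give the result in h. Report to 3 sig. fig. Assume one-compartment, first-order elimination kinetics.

7.87 h

k = ln(C₁/C₂) / (t₂ − t₁) = ln(1.97/1.00) / (18.1 − 10.4)
  = 0.6780 / 7.700 = 0.08805 h⁻¹
t½ = ln2 / k = 0.693147 / 0.08805 = 7.872 h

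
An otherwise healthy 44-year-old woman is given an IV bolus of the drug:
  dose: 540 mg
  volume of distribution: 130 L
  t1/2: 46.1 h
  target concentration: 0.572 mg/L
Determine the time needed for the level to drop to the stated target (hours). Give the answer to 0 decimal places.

132 h

C₀ = Dose / Vd = 540.0 / 130 = 4.154 mg/L
k = ln2 / t½ = 0.693147 / 46.1 = 0.01504 h⁻¹
t = ln(C₀ / C) / k = ln(4.154 / 0.572) / 0.01504
  = ln(7.262) / 0.01504 = 1.983 / 0.01504 = 131.8 h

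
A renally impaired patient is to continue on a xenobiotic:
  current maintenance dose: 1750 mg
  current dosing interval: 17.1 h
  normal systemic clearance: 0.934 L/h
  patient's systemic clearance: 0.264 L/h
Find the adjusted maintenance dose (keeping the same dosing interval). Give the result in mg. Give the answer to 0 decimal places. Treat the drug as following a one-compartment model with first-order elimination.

To keep the same average steady-state level, dosing rate must scale with clearance.
CL ratio = 0.264 / 0.934 = 0.2827
New dose (same interval) = 1750 × 0.2827 = 494.7 mg

495 mg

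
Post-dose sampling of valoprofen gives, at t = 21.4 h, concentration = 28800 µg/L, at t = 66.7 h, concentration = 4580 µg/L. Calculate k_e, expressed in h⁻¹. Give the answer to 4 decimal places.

k = ln(C₁/C₂) / (t₂ − t₁) = ln(28800/4580) / (66.7 − 21.4)
  = 1.839 / 45.30 = 0.04060 h⁻¹

0.0406 h⁻¹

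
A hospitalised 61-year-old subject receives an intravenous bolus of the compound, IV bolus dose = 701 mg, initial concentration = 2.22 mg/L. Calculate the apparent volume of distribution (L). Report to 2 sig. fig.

320 L

Vd = Dose / C₀ = 701.0 / 2.22 = 315.8 L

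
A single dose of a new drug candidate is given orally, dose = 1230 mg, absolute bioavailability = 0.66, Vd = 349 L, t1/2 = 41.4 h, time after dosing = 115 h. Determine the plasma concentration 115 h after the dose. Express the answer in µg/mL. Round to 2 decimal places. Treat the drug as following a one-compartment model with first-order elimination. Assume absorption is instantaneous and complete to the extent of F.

Amount reaching circulation = F × Dose = 0.66 × 1230 = 811.8 mg
C₀ = F·Dose / Vd = 811.8 / 349 = 2.326 mg/L
k = ln2 / t½ = 0.693147 / 41.4 = 0.01674 h⁻¹
C = C₀ · e^(−k·t) = 2.326 × e^(−0.01674 × 115)
  = 2.326 × 0.1459 = 0.3394 mg/L
(0.3394 mg/L = 0.3394 µg/mL)

0.34 µg/mL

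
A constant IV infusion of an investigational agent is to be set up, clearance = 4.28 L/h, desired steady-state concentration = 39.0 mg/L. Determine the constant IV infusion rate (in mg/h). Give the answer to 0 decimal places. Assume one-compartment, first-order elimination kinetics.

167 mg/h

At steady state, infusion rate R₀ = Css × CL = 39.0 × 4.280 = 166.9 mg/h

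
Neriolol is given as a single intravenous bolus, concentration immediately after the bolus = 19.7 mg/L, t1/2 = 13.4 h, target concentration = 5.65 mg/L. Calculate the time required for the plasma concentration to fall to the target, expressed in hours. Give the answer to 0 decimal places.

24 h

k = ln2 / t½ = 0.693147 / 13.4 = 0.05173 h⁻¹
t = ln(C₀ / C) / k = ln(19.70 / 5.65) / 0.05173
  = ln(3.487) / 0.05173 = 1.249 / 0.05173 = 24.14 h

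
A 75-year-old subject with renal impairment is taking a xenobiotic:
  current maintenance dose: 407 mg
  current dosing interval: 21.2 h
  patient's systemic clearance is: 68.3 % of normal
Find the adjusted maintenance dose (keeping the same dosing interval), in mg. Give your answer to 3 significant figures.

To keep the same average steady-state level, dosing rate must scale with clearance.
CL ratio = 68.3 / 100 = 0.6830
New dose (same interval) = 407 × 0.6830 = 278.0 mg

278 mg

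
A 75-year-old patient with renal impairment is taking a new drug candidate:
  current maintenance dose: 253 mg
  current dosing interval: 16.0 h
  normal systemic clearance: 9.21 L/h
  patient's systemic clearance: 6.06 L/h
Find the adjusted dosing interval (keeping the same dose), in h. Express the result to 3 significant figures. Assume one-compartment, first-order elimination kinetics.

To keep the same average steady-state level, dosing rate must scale with clearance.
CL ratio = 6.06 / 9.21 = 0.6580
New interval (same dose) = 16.0 / 0.6580 = 24.32 h

24.3 h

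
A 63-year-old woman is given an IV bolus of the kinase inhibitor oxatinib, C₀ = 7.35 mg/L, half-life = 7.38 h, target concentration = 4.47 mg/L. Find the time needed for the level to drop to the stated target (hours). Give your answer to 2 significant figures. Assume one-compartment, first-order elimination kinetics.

5.3 h

k = ln2 / t½ = 0.693147 / 7.38 = 0.09392 h⁻¹
t = ln(C₀ / C) / k = ln(7.350 / 4.47) / 0.09392
  = ln(1.644) / 0.09392 = 0.4971 / 0.09392 = 5.293 h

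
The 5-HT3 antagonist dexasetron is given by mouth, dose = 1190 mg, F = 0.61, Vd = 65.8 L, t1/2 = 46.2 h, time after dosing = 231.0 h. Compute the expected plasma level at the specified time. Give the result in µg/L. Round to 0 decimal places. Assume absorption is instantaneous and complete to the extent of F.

Amount reaching circulation = F × Dose = 0.61 × 1190 = 725.9 mg
C₀ = F·Dose / Vd = 725.9 / 65.8 = 11.03 mg/L
k = ln2 / t½ = 0.693147 / 46.2 = 0.01500 h⁻¹
t / t½ = 231.0 / 46.2 = 5 half-lives
C = C₀ × (1/2)^5 = 11.03 × 0.03125 = 0.3447 mg/L
Convert: 0.3447 mg/L × 1000 = 344.7 µg/L

345 µg/L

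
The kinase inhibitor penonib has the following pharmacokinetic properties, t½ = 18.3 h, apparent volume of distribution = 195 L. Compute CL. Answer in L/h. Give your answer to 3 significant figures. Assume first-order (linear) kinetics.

k = ln2 / t½ = 0.693147 / 18.3 = 0.03788 h⁻¹
CL = k × Vd = 0.03788 × 195 = 7.387 L/h

7.39 L/h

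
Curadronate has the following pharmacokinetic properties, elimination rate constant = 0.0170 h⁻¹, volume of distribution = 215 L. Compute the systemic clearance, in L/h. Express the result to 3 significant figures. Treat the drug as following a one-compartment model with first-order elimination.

CL = k × Vd = 0.0170 × 215 = 3.655 L/h

3.66 L/h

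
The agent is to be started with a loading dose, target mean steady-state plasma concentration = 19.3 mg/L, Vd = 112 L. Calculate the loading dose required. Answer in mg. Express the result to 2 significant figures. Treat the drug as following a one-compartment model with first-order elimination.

LD = Css × Vd = 19.3 × 112 = 2162 mg

2200 mg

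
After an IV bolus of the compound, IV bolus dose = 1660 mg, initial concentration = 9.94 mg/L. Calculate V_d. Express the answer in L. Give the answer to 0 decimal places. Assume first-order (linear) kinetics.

Vd = Dose / C₀ = 1660 / 9.94 = 167.0 L

167 L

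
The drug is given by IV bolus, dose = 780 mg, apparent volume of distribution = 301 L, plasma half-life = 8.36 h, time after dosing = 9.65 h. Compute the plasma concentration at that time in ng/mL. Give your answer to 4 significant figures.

C₀ = Dose / Vd = 780.0 / 301 = 2.591 mg/L
k = ln2 / t½ = 0.693147 / 8.36 = 0.08291 h⁻¹
C = C₀ · e^(−k·t) = 2.591 × e^(−0.08291 × 9.65)
  = 2.591 × 0.4493 = 1.164 mg/L
Convert: 1.164 mg/L × 1000 = 1164 ng/mL

1164 ng/mL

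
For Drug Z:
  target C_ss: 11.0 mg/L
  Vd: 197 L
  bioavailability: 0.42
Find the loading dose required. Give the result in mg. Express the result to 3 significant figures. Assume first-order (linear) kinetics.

LD = Css × Vd / F = 11.0 × 197 / 0.42 = 5160 mg

5160 mg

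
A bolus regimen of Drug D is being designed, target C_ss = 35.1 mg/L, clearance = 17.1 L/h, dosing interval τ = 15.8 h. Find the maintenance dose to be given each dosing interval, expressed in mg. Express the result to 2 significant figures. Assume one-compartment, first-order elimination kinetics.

9500 mg

At steady state, Dose/τ = Css × CL.
Dose = Css × CL × τ = 35.1 × 17.10 × 15.8 = 9483 mg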